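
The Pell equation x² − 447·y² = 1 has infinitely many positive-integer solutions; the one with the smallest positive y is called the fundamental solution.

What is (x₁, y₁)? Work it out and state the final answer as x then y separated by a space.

√447 = [21; 7,42, …], period ℓ=2 (even) → k=1
a_0=21:  p_0=21·1+0=21,  q_0=21·0+1=1
a_1=7:  p_1=7·21+1=148,  q_1=7·1+0=7
→ (148, 7).  Check: 148²=21904, 447·7²=21903, difference 1.

148 7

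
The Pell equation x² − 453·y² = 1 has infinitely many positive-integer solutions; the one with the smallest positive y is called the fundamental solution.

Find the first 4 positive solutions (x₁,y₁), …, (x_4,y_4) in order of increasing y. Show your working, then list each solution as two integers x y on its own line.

d=453: √d = [21; 3,1,1,10,14,10,1,1,3,42] (ℓ=10, even), read p_9/q_9
a_0=21:  p_0=21·1+0=21,  q_0=21·0+1=1
…
a_5=14:  p_5=14·1575+149=22199,  q_5=14·74+7=1043
…
a_8=1:  p_8=1·245764+223565=469329,  q_8=1·11547+10504=22051
a_9=3:  p_9=3·469329+245764=1653751,  q_9=3·22051+11547=77700
→ (1653751, 77700).  Check: 1653751²=2734892370001, 453·77700²=2734892370000, difference 1.
k=2:  x_2 = 1653751·1653751+453·77700·77700 = 5469784740001,  y_2 = 1653751·77700+77700·1653751 = 256992905400
k=3:  x_3 = 1653751·5469784740001+453·77700·256992905400 = 18091323967121133751,  y_3 = 1653751·256992905400+77700·5469784740001 = 850004548596233100
k=4:  x_4 = 1653751·18091323967121133751+453·77700·850004548596233100 = 59837090203895614338960001,  y_4 = 1653751·850004548596233100+77700·18091323967121133751 = 2811391744490881177810800

1653751 77700
5469784740001 256992905400
18091323967121133751 850004548596233100
59837090203895614338960001 2811391744490881177810800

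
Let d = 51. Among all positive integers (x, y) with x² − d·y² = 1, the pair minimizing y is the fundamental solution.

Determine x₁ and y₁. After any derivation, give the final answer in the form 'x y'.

50 7

√51 = [7; 7,14, …], period ℓ=2 (even) → k=1
a_0=7:  p_0=7·1+0=7,  q_0=7·0+1=1
a_1=7:  p_1=7·7+1=50,  q_1=7·1+0=7
→ (50, 7).  Check: 50²=2500, 51·7²=2499, difference 1.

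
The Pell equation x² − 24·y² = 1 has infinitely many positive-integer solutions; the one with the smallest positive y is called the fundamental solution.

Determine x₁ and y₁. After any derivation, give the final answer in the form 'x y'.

√24 → a₀=4, period (1,8); ℓ=2 even so k=1
step 0: (4, 1)  from 4·(1,0) + (0,1)
step 1: (5, 1)  from 1·(4,1) + (1,0)
(x₁, y₁) = (5, 1);  5² − 24·1² = 1 ✓

5 1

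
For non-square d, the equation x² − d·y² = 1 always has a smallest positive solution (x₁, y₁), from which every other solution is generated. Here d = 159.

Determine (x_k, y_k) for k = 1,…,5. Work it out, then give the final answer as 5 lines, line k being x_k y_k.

[12; 1,1,1,1,3,1,1,1,1,24] for √159; ℓ=10 ⇒ convergent index 9
k=0  a_k=12  p_k/q_k = 12/1
k=1  a_k=1  p_k/q_k = 13/1
k=2  a_k=1  p_k/q_k = 25/2
k=3  a_k=1  p_k/q_k = 38/3
k=4  a_k=1  p_k/q_k = 63/5
k=5  a_k=3  p_k/q_k = 227/18
k=6  a_k=1  p_k/q_k = 290/23
k=7  a_k=1  p_k/q_k = 517/41
k=8  a_k=1  p_k/q_k = 807/64
k=9  a_k=1  p_k/q_k = 1324/105
(x₁, y₁) = (1324, 105);  1324² − 159·105² = 1 ✓
(1324+105√159)^2 = 3505951 + 278040√159
(1324+105√159)^3 = 9283756924 + 736249815√159
(1324+105√159)^4 = 24583384828801 + 1949589232080√159
(1324+105√159)^5 = 65096793742908124 + 5162511550298025√159

1324 105
3505951 278040
9283756924 736249815
24583384828801 1949589232080
65096793742908124 5162511550298025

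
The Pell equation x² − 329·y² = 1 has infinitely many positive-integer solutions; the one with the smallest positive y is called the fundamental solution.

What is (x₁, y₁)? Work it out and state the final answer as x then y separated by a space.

2376415 131016

d=329: √d = [18; 7,4,2,1,1,4,1,1,2,4,7,36] (ℓ=12, even), read p_11/q_11
a_0=18:  p_0=18·1+0=18,  q_0=18·0+1=1
…
a_3=2:  p_3=2·526+127=1179,  q_3=2·29+7=65
a_4=1:  p_4=1·1179+526=1705,  q_4=1·65+29=94
…
a_6=4:  p_6=4·2884+1705=13241,  q_6=4·159+94=730
a_7=1:  p_7=1·13241+2884=16125,  q_7=1·730+159=889
…
a_9=2:  p_9=2·29366+16125=74857,  q_9=2·1619+889=4127
a_10=4:  p_10=4·74857+29366=328794,  q_10=4·4127+1619=18127
a_11=7:  p_11=7·328794+74857=2376415,  q_11=7·18127+4127=131016
(x₁, y₁) = (2376415, 131016);  2376415² − 329·131016² = 1 ✓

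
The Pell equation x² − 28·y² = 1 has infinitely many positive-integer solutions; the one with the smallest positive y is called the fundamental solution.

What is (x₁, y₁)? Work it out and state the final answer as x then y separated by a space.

127 24

√28 = [5; 3,2,3,10, …], period ℓ=4 (even) → k=3
a_0=5:  p_0=5·1+0=5,  q_0=5·0+1=1
…
a_2=2:  p_2=2·16+5=37,  q_2=2·3+1=7
a_3=3:  p_3=3·37+16=127,  q_3=3·7+3=24
fundamental: x₁=127, y₁=24  (since 16129 − 28·576 = 1)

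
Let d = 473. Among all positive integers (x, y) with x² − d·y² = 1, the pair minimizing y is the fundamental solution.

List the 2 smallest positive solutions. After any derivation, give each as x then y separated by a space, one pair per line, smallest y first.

87 4
15137 696

[21; 1,2,1,42] for √473; ℓ=4 ⇒ convergent index 3
i=0: a=21 ⇒ p=21, q=1
i=1: a=1 ⇒ p=22, q=1
i=2: a=2 ⇒ p=65, q=3
i=3: a=1 ⇒ p=87, q=4
fundamental: x₁=87, y₁=4  (since 7569 − 473·16 = 1)
(x_2, y_2) = (87·87 + 473·4·4, 87·4 + 4·87) = (15137, 696)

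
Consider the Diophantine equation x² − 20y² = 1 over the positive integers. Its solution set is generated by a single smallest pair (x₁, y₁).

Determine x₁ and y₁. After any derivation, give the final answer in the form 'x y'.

9 2

d=20: √d = [4; 2,8] (ℓ=2, even), read p_1/q_1
k=0  a_k=4  p_k/q_k = 4/1
k=1  a_k=2  p_k/q_k = 9/2
fundamental: x₁=9, y₁=2  (since 81 − 20·4 = 1)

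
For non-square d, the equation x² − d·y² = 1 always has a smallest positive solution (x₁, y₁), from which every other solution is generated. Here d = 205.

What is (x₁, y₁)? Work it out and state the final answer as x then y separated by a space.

√205 = [14; 3,6,1,4,1,6,3,28, …], period ℓ=8 (even) → k=7
k=0  a_k=14  p_k/q_k = 14/1
…
k=6  a_k=6  p_k/q_k = 12614/881
k=7  a_k=3  p_k/q_k = 39689/2772
→ (39689, 2772).  Check: 39689²=1575216721, 205·2772²=1575216720, difference 1.

39689 2772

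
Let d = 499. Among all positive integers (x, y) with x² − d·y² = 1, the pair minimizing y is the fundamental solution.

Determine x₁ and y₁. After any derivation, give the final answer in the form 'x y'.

4490 201

d=499: √d = [22; 2,1,21,1,2,44] (ℓ=6, even), read p_5/q_5
a_0=22:  p_0=22·1+0=22,  q_0=22·0+1=1
…
a_3=21:  p_3=21·67+45=1452,  q_3=21·3+2=65
a_4=1:  p_4=1·1452+67=1519,  q_4=1·65+3=68
a_5=2:  p_5=2·1519+1452=4490,  q_5=2·68+65=201
→ (4490, 201).  Check: 4490²=20160100, 499·201²=20160099, difference 1.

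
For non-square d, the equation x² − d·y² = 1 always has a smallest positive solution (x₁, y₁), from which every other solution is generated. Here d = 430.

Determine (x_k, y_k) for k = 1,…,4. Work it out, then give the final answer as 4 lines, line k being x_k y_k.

2862251 138030
16384961574001 790153011060
93795745300289010251 4523232492118854090
536933931562978654798296001 25893253447598574322902120

[20; 1,2,1,3,1,…,2,1,40] for √430; ℓ=14 ⇒ convergent index 13
i=0: a=20 ⇒ p=20, q=1
i=1: a=1 ⇒ p=21, q=1
i=2: a=2 ⇒ p=62, q=3
i=3: a=1 ⇒ p=83, q=4
i=4: a=3 ⇒ p=311, q=15
i=5: a=1 ⇒ p=394, q=19
…
i=7: a=8 ⇒ p=21794, q=1051
…
i=9: a=1 ⇒ p=155233, q=7486
i=10: a=3 ⇒ p=599138, q=28893
i=11: a=1 ⇒ p=754371, q=36379
i=12: a=2 ⇒ p=2107880, q=101651
i=13: a=1 ⇒ p=2862251, q=138030
fundamental: x₁=2862251, y₁=138030  (since 8192480787001 − 430·19052280900 = 1)
n=2: (2862251,138030)∘(2862251,138030) = (2862251·2862251+430·138030·138030, 2862251·138030+138030·2862251) = (16384961574001,790153011060)
n=3: (16384961574001,790153011060)∘(2862251,138030) = (2862251·16384961574001+430·138030·790153011060, 2862251·790153011060+138030·16384961574001) = (93795745300289010251,4523232492118854090)
n=4: (93795745300289010251,4523232492118854090)∘(2862251,138030) = (2862251·93795745300289010251+430·138030·4523232492118854090, 2862251·4523232492118854090+138030·93795745300289010251) = (536933931562978654798296001,25893253447598574322902120)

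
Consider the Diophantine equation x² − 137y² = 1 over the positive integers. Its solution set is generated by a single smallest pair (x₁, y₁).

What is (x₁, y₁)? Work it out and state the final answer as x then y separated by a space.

6083073 519712

[11; 1,2,2,1,1,2,2,1,22] for √137; ℓ=9 ⇒ convergent index 17
k=0  a_k=11  p_k/q_k = 11/1
…
k=3  a_k=2  p_k/q_k = 82/7
k=4  a_k=1  p_k/q_k = 117/10
k=5  a_k=1  p_k/q_k = 199/17
…
k=8  a_k=1  p_k/q_k = 1744/149
k=9  a_k=22  p_k/q_k = 39597/3383
k=10  a_k=1  p_k/q_k = 41341/3532
k=11  a_k=2  p_k/q_k = 122279/10447
k=12  a_k=2  p_k/q_k = 285899/24426
k=13  a_k=1  p_k/q_k = 408178/34873
k=14  a_k=1  p_k/q_k = 694077/59299
k=15  a_k=2  p_k/q_k = 1796332/153471
k=16  a_k=2  p_k/q_k = 4286741/366241
k=17  a_k=1  p_k/q_k = 6083073/519712
fundamental: x₁=6083073, y₁=519712  (since 37003777123329 − 137·270100562944 = 1)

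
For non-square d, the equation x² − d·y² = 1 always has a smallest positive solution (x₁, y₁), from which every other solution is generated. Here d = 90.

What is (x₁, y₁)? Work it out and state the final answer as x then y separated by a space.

[9; 2,18] for √90; ℓ=2 ⇒ convergent index 1
k=0  a_k=9  p_k/q_k = 9/1
k=1  a_k=2  p_k/q_k = 19/2
→ (19, 2).  Check: 19²=361, 90·2²=360, difference 1.

19 2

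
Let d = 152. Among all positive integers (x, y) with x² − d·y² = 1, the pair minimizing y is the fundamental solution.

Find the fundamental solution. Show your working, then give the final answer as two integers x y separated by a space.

37 3

√152 → a₀=12, period (3,24); ℓ=2 even so k=1
i=0: a=12 ⇒ p=12, q=1
i=1: a=3 ⇒ p=37, q=3
(x₁, y₁) = (37, 3);  37² − 152·3² = 1 ✓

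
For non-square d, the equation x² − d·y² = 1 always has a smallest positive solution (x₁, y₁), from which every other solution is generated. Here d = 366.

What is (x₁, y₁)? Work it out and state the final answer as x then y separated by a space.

√366 = [19; 7,1,1,1,2,12,2,1,1,1,7,38, …], period ℓ=12 (even) → k=11
a_0=19:  p_0=19·1+0=19,  q_0=19·0+1=1
…
a_2=1:  p_2=1·134+19=153,  q_2=1·7+1=8
…
a_4=1:  p_4=1·287+153=440,  q_4=1·15+8=23
a_5=2:  p_5=2·440+287=1167,  q_5=2·23+15=61
a_6=12:  p_6=12·1167+440=14444,  q_6=12·61+23=755
…
a_9=1:  p_9=1·44499+30055=74554,  q_9=1·2326+1571=3897
a_10=1:  p_10=1·74554+44499=119053,  q_10=1·3897+2326=6223
a_11=7:  p_11=7·119053+74554=907925,  q_11=7·6223+3897=47458
→ (907925, 47458).  Check: 907925²=824327805625, 366·47458²=824327805624, difference 1.

907925 47458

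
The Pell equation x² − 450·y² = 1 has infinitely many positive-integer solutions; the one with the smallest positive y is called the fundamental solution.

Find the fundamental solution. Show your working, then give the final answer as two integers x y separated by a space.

19601 924

d=450: √d = [21; 4,1,2,4,2,1,4,42] (ℓ=8, even), read p_7/q_7
i=0: a=21 ⇒ p=21, q=1
…
i=2: a=1 ⇒ p=106, q=5
i=3: a=2 ⇒ p=297, q=14
…
i=5: a=2 ⇒ p=2885, q=136
i=6: a=1 ⇒ p=4179, q=197
i=7: a=4 ⇒ p=19601, q=924
fundamental: x₁=19601, y₁=924  (since 384199201 − 450·853776 = 1)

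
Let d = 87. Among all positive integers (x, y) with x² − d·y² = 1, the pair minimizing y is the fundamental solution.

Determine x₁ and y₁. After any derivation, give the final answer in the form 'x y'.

28 3

√87 = [9; 3,18, …], period ℓ=2 (even) → k=1
i=0: a=9 ⇒ p=9, q=1
i=1: a=3 ⇒ p=28, q=3
(x₁, y₁) = (28, 3);  28² − 87·3² = 1 ✓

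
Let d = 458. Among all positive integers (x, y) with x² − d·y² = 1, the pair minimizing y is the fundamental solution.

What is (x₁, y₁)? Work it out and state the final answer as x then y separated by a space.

√458 = [21; 2,2,42, …], period ℓ=3 (odd) → k=5
a_0=21:  p_0=21·1+0=21,  q_0=21·0+1=1
…
a_4=2:  p_4=2·4537+107=9181,  q_4=2·212+5=429
a_5=2:  p_5=2·9181+4537=22899,  q_5=2·429+212=1070
→ (22899, 1070).  Check: 22899²=524364201, 458·1070²=524364200, difference 1.

22899 1070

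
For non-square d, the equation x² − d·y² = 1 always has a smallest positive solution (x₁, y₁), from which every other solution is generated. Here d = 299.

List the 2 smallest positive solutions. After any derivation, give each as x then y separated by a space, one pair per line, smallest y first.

415 24
344449 19920

√299 → a₀=17, period (3,2,3,34); ℓ=4 even so k=3
i=0: a=17 ⇒ p=17, q=1
i=1: a=3 ⇒ p=52, q=3
i=2: a=2 ⇒ p=121, q=7
i=3: a=3 ⇒ p=415, q=24
→ (415, 24).  Check: 415²=172225, 299·24²=172224, difference 1.
(x_2, y_2) = (415·415 + 299·24·24, 415·24 + 24·415) = (344449, 19920)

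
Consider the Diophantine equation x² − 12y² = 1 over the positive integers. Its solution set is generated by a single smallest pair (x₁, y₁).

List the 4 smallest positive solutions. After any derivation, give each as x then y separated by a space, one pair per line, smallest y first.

7 2
97 28
1351 390
18817 5432

√12 = [3; 2,6, …], period ℓ=2 (even) → k=1
a_0=3:  p_0=3·1+0=3,  q_0=3·0+1=1
a_1=2:  p_1=2·3+1=7,  q_1=2·1+0=2
fundamental: x₁=7, y₁=2  (since 49 − 12·4 = 1)
k=2:  x_2 = 7·7+12·2·2 = 97,  y_2 = 7·2+2·7 = 28
k=3:  x_3 = 7·97+12·2·28 = 1351,  y_3 = 7·28+2·97 = 390
k=4:  x_4 = 7·1351+12·2·390 = 18817,  y_4 = 7·390+2·1351 = 5432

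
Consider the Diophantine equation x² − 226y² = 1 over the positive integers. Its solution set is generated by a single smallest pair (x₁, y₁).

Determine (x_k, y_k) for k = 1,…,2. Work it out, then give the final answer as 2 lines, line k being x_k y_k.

451 30
406801 27060

√226 → a₀=15, period (30); ℓ=1 odd so k=1
k=0  a_k=15  p_k/q_k = 15/1
k=1  a_k=30  p_k/q_k = 451/30
(x₁, y₁) = (451, 30);  451² − 226·30² = 1 ✓
(451+30√226)^2 = 406801 + 27060√226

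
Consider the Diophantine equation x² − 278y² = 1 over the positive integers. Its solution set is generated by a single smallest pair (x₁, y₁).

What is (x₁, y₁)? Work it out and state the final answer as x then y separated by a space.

d=278: √d = [16; 1,2,16,2,1,32] (ℓ=6, even), read p_5/q_5
i=0: a=16 ⇒ p=16, q=1
…
i=3: a=16 ⇒ p=817, q=49
i=4: a=2 ⇒ p=1684, q=101
i=5: a=1 ⇒ p=2501, q=150
fundamental: x₁=2501, y₁=150  (since 6255001 − 278·22500 = 1)

2501 150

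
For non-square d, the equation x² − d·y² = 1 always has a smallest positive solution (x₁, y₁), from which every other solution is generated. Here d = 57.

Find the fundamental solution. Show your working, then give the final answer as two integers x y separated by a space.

√57 = [7; 1,1,4,1,1,14, …], period ℓ=6 (even) → k=5
a_0=7:  p_0=7·1+0=7,  q_0=7·0+1=1
a_1=1:  p_1=1·7+1=8,  q_1=1·1+0=1
a_2=1:  p_2=1·8+7=15,  q_2=1·1+1=2
a_3=4:  p_3=4·15+8=68,  q_3=4·2+1=9
a_4=1:  p_4=1·68+15=83,  q_4=1·9+2=11
a_5=1:  p_5=1·83+68=151,  q_5=1·11+9=20
fundamental: x₁=151, y₁=20  (since 22801 − 57·400 = 1)

151 20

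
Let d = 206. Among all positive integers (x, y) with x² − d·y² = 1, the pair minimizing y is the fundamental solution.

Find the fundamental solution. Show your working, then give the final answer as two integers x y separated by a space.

d=206: √d = [14; 2,1,5,14,5,1,2,28] (ℓ=8, even), read p_7/q_7
step 0: (14, 1)  from 14·(1,0) + (0,1)
step 1: (29, 2)  from 2·(14,1) + (1,0)
step 2: (43, 3)  from 1·(29,2) + (14,1)
…
step 4: (3459, 241)  from 14·(244,17) + (43,3)
…
step 6: (20998, 1463)  from 1·(17539,1222) + (3459,241)
step 7: (59535, 4148)  from 2·(20998,1463) + (17539,1222)
(x₁, y₁) = (59535, 4148);  59535² − 206·4148² = 1 ✓

59535 4148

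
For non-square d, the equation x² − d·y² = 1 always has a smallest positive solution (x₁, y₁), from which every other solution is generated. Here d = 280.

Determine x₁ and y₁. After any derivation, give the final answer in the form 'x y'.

√280 = [16; 1,2,1,2,1,32, …], period ℓ=6 (even) → k=5
a_0=16:  p_0=16·1+0=16,  q_0=16·0+1=1
a_1=1:  p_1=1·16+1=17,  q_1=1·1+0=1
…
a_4=2:  p_4=2·67+50=184,  q_4=2·4+3=11
a_5=1:  p_5=1·184+67=251,  q_5=1·11+4=15
fundamental: x₁=251, y₁=15  (since 63001 − 280·225 = 1)

251 15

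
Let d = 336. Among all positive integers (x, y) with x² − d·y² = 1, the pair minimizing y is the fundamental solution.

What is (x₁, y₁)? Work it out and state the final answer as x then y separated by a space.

55 3

√336 → a₀=18, period (3,36); ℓ=2 even so k=1
a_0=18:  p_0=18·1+0=18,  q_0=18·0+1=1
a_1=3:  p_1=3·18+1=55,  q_1=3·1+0=3
fundamental: x₁=55, y₁=3  (since 3025 − 336·9 = 1)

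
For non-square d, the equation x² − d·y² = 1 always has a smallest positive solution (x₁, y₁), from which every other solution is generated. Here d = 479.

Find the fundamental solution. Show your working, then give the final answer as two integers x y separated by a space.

[21; 1,7,1,3,2,21,2,3,1,7,1,42] for √479; ℓ=12 ⇒ convergent index 11
k=0  a_k=21  p_k/q_k = 21/1
k=1  a_k=1  p_k/q_k = 22/1
k=2  a_k=7  p_k/q_k = 175/8
…
k=6  a_k=21  p_k/q_k = 37075/1694
…
k=10  a_k=7  p_k/q_k = 2648849/121029
k=11  a_k=1  p_k/q_k = 2989440/136591
fundamental: x₁=2989440, y₁=136591  (since 8936751513600 − 479·18657101281 = 1)

2989440 136591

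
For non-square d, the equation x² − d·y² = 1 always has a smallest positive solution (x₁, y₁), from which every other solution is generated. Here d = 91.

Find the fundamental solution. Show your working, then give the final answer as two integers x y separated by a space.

1574 165

√91 = [9; 1,1,5,1,5,1,1,18, …], period ℓ=8 (even) → k=7
k=0  a_k=9  p_k/q_k = 9/1
k=1  a_k=1  p_k/q_k = 10/1
k=2  a_k=1  p_k/q_k = 19/2
k=3  a_k=5  p_k/q_k = 105/11
…
k=6  a_k=1  p_k/q_k = 849/89
k=7  a_k=1  p_k/q_k = 1574/165
→ (1574, 165).  Check: 1574²=2477476, 91·165²=2477475, difference 1.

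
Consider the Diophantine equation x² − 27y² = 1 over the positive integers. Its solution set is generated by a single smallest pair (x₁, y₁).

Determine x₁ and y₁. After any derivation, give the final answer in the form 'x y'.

d=27: √d = [5; 5,10] (ℓ=2, even), read p_1/q_1
a_0=5:  p_0=5·1+0=5,  q_0=5·0+1=1
a_1=5:  p_1=5·5+1=26,  q_1=5·1+0=5
(x₁, y₁) = (26, 5);  26² − 27·5² = 1 ✓

26 5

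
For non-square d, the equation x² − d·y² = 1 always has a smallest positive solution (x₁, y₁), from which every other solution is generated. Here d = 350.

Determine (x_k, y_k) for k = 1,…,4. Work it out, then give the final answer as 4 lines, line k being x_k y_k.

√350 = [18; 1,2,2,2,1,36, …], period ℓ=6 (even) → k=5
k=0  a_k=18  p_k/q_k = 18/1
k=1  a_k=1  p_k/q_k = 19/1
k=2  a_k=2  p_k/q_k = 56/3
k=3  a_k=2  p_k/q_k = 131/7
k=4  a_k=2  p_k/q_k = 318/17
k=5  a_k=1  p_k/q_k = 449/24
(x₁, y₁) = (449, 24);  449² − 350·24² = 1 ✓
n=2: (449,24)∘(449,24) = (449·449+350·24·24, 449·24+24·449) = (403201,21552)
n=3: (403201,21552)∘(449,24) = (449·403201+350·24·21552, 449·21552+24·403201) = (362074049,19353672)
n=4: (362074049,19353672)∘(449,24) = (449·362074049+350·24·19353672, 449·19353672+24·362074049) = (325142092801,17379575904)

449 24
403201 21552
362074049 19353672
325142092801 17379575904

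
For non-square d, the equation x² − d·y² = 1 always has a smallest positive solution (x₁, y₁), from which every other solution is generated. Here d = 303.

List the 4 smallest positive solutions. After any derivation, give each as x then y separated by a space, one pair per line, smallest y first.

√303 = [17; 2,2,5,2,2,34, …], period ℓ=6 (even) → k=5
step 0: (17, 1)  from 17·(1,0) + (0,1)
step 1: (35, 2)  from 2·(17,1) + (1,0)
step 2: (87, 5)  from 2·(35,2) + (17,1)
step 3: (470, 27)  from 5·(87,5) + (35,2)
step 4: (1027, 59)  from 2·(470,27) + (87,5)
step 5: (2524, 145)  from 2·(1027,59) + (470,27)
→ (2524, 145).  Check: 2524²=6370576, 303·145²=6370575, difference 1.
k=2:  x_2 = 2524·2524+303·145·145 = 12741151,  y_2 = 2524·145+145·2524 = 731960
k=3:  x_3 = 2524·12741151+303·145·731960 = 64317327724,  y_3 = 2524·731960+145·12741151 = 3694933935
k=4:  x_4 = 2524·64317327724+303·145·3694933935 = 324673857609601,  y_4 = 2524·3694933935+145·64317327724 = 18652025771920

2524 145
12741151 731960
64317327724 3694933935
324673857609601 18652025771920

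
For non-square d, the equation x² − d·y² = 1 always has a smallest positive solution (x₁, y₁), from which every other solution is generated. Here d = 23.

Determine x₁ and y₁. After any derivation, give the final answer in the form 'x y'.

24 5

d=23: √d = [4; 1,3,1,8] (ℓ=4, even), read p_3/q_3
k=0  a_k=4  p_k/q_k = 4/1
…
k=2  a_k=3  p_k/q_k = 19/4
k=3  a_k=1  p_k/q_k = 24/5
(x₁, y₁) = (24, 5);  24² − 23·5² = 1 ✓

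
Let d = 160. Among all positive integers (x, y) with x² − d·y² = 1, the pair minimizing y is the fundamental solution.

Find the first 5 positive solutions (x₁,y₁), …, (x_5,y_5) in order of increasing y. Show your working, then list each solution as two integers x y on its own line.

√160 → a₀=12, period (1,1,1,5,1,1,1,24); ℓ=8 even so k=7
a_0=12:  p_0=12·1+0=12,  q_0=12·0+1=1
…
a_3=1:  p_3=1·25+13=38,  q_3=1·2+1=3
…
a_6=1:  p_6=1·253+215=468,  q_6=1·20+17=37
a_7=1:  p_7=1·468+253=721,  q_7=1·37+20=57
fundamental: x₁=721, y₁=57  (since 519841 − 160·3249 = 1)
(x_2, y_2) = (721·721 + 160·57·57, 721·57 + 57·721) = (1039681, 82194)
(x_3, y_3) = (721·1039681 + 160·57·82194, 721·82194 + 57·1039681) = (1499219281, 118523691)
(x_4, y_4) = (721·1499219281 + 160·57·118523691, 721·118523691 + 57·1499219281) = (2161873163521, 170911080228)
(x_5, y_5) = (721·2161873163521 + 160·57·170911080228, 721·170911080228 + 57·2161873163521) = (3117419602578001, 246453659165085)

721 57
1039681 82194
1499219281 118523691
2161873163521 170911080228
3117419602578001 246453659165085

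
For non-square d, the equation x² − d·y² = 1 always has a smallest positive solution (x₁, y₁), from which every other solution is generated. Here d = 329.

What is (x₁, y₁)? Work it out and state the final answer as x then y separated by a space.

√329 → a₀=18, period (7,4,2,1,1,4,1,1,2,4,7,36); ℓ=12 even so k=11
i=0: a=18 ⇒ p=18, q=1
i=1: a=7 ⇒ p=127, q=7
…
i=5: a=1 ⇒ p=2884, q=159
…
i=8: a=1 ⇒ p=29366, q=1619
i=9: a=2 ⇒ p=74857, q=4127
i=10: a=4 ⇒ p=328794, q=18127
i=11: a=7 ⇒ p=2376415, q=131016
(x₁, y₁) = (2376415, 131016);  2376415² − 329·131016² = 1 ✓

2376415 131016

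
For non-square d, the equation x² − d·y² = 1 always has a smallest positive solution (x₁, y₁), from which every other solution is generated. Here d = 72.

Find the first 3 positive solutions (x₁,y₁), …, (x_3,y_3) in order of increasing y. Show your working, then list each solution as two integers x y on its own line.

17 2
577 68
19601 2310

√72 = [8; 2,16, …], period ℓ=2 (even) → k=1
k=0  a_k=8  p_k/q_k = 8/1
k=1  a_k=2  p_k/q_k = 17/2
(x₁, y₁) = (17, 2);  17² − 72·2² = 1 ✓
n=2: (17,2)∘(17,2) = (17·17+72·2·2, 17·2+2·17) = (577,68)
n=3: (577,68)∘(17,2) = (17·577+72·2·68, 17·68+2·577) = (19601,2310)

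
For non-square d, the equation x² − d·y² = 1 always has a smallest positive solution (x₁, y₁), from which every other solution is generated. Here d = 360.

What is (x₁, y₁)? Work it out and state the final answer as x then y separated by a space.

√360 = [18; 1,36, …], period ℓ=2 (even) → k=1
step 0: (18, 1)  from 18·(1,0) + (0,1)
step 1: (19, 1)  from 1·(18,1) + (1,0)
fundamental: x₁=19, y₁=1  (since 361 − 360·1 = 1)

19 1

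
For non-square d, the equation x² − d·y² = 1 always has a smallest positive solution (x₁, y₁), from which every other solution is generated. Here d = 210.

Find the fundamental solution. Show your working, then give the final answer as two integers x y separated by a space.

29 2

√210 = [14; 2,28, …], period ℓ=2 (even) → k=1
i=0: a=14 ⇒ p=14, q=1
i=1: a=2 ⇒ p=29, q=2
→ (29, 2).  Check: 29²=841, 210·2²=840, difference 1.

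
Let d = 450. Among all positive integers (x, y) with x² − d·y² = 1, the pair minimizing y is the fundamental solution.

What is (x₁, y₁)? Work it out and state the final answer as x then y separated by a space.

[21; 4,1,2,4,2,1,4,42] for √450; ℓ=8 ⇒ convergent index 7
step 0: (21, 1)  from 21·(1,0) + (0,1)
step 1: (85, 4)  from 4·(21,1) + (1,0)
step 2: (106, 5)  from 1·(85,4) + (21,1)
step 3: (297, 14)  from 2·(106,5) + (85,4)
step 4: (1294, 61)  from 4·(297,14) + (106,5)
step 5: (2885, 136)  from 2·(1294,61) + (297,14)
step 6: (4179, 197)  from 1·(2885,136) + (1294,61)
step 7: (19601, 924)  from 4·(4179,197) + (2885,136)
fundamental: x₁=19601, y₁=924  (since 384199201 − 450·853776 = 1)

19601 924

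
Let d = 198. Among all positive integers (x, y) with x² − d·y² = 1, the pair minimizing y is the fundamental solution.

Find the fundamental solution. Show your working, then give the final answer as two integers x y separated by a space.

197 14

[14; 14,28] for √198; ℓ=2 ⇒ convergent index 1
a_0=14:  p_0=14·1+0=14,  q_0=14·0+1=1
a_1=14:  p_1=14·14+1=197,  q_1=14·1+0=14
fundamental: x₁=197, y₁=14  (since 38809 − 198·196 = 1)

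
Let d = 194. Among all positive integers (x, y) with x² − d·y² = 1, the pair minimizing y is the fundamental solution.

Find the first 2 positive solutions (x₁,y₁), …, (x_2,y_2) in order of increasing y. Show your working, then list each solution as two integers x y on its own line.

d=194: √d = [13; 1,12,1,26] (ℓ=4, even), read p_3/q_3
i=0: a=13 ⇒ p=13, q=1
i=1: a=1 ⇒ p=14, q=1
i=2: a=12 ⇒ p=181, q=13
i=3: a=1 ⇒ p=195, q=14
fundamental: x₁=195, y₁=14  (since 38025 − 194·196 = 1)
k=2:  x_2 = 195·195+194·14·14 = 76049,  y_2 = 195·14+14·195 = 5460

195 14
76049 5460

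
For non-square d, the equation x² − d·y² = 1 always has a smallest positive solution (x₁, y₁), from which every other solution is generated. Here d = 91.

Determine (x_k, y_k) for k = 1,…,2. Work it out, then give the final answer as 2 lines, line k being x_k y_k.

√91 → a₀=9, period (1,1,5,1,5,1,1,18); ℓ=8 even so k=7
a_0=9:  p_0=9·1+0=9,  q_0=9·0+1=1
a_1=1:  p_1=1·9+1=10,  q_1=1·1+0=1
…
a_3=5:  p_3=5·19+10=105,  q_3=5·2+1=11
a_4=1:  p_4=1·105+19=124,  q_4=1·11+2=13
…
a_6=1:  p_6=1·725+124=849,  q_6=1·76+13=89
a_7=1:  p_7=1·849+725=1574,  q_7=1·89+76=165
(x₁, y₁) = (1574, 165);  1574² − 91·165² = 1 ✓
n=2: (1574,165)∘(1574,165) = (1574·1574+91·165·165, 1574·165+165·1574) = (4954951,519420)

1574 165
4954951 519420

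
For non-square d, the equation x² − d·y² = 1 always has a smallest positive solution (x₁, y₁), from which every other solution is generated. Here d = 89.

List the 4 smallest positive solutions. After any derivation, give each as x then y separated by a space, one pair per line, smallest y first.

d=89: √d = [9; 2,3,3,2,18] (ℓ=5, odd), read p_9/q_9
k=0  a_k=9  p_k/q_k = 9/1
k=1  a_k=2  p_k/q_k = 19/2
k=2  a_k=3  p_k/q_k = 66/7
…
k=5  a_k=18  p_k/q_k = 9217/977
k=6  a_k=2  p_k/q_k = 18934/2007
…
k=8  a_k=3  p_k/q_k = 216991/23001
k=9  a_k=2  p_k/q_k = 500001/53000
→ (500001, 53000).  Check: 500001²=250001000001, 89·53000²=250001000000, difference 1.
k=2:  x_2 = 500001·500001+89·53000·53000 = 500002000001,  y_2 = 500001·53000+53000·500001 = 53000106000
k=3:  x_3 = 500001·500002000001+89·53000·53000106000 = 500003000004500001,  y_3 = 500001·53000106000+53000·500002000001 = 53000212000159000
k=4:  x_4 = 500001·500003000004500001+89·53000·53000212000159000 = 500004000010000008000001,  y_4 = 500001·53000212000159000+53000·500003000004500001 = 53000318000530000212000

500001 53000
500002000001 53000106000
500003000004500001 53000212000159000
500004000010000008000001 53000318000530000212000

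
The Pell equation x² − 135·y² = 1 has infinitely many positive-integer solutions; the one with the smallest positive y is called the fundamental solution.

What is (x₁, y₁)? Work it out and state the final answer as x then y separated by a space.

244 21

√135 → a₀=11, period (1,1,1,1,1,1,1,22); ℓ=8 even so k=7
i=0: a=11 ⇒ p=11, q=1
i=1: a=1 ⇒ p=12, q=1
…
i=5: a=1 ⇒ p=93, q=8
i=6: a=1 ⇒ p=151, q=13
i=7: a=1 ⇒ p=244, q=21
(x₁, y₁) = (244, 21);  244² − 135·21² = 1 ✓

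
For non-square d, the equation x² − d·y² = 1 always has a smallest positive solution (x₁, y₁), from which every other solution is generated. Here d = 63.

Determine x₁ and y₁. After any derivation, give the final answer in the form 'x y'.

8 1

[7; 1,14] for √63; ℓ=2 ⇒ convergent index 1
a_0=7:  p_0=7·1+0=7,  q_0=7·0+1=1
a_1=1:  p_1=1·7+1=8,  q_1=1·1+0=1
→ (8, 1).  Check: 8²=64, 63·1²=63, difference 1.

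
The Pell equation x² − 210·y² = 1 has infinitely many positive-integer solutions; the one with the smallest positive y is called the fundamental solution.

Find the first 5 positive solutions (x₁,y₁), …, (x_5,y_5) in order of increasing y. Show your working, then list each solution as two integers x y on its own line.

29 2
1681 116
97469 6726
5651521 389992
327690749 22612810

√210 → a₀=14, period (2,28); ℓ=2 even so k=1
a_0=14:  p_0=14·1+0=14,  q_0=14·0+1=1
a_1=2:  p_1=2·14+1=29,  q_1=2·1+0=2
fundamental: x₁=29, y₁=2  (since 841 − 210·4 = 1)
k=2:  x_2 = 29·29+210·2·2 = 1681,  y_2 = 29·2+2·29 = 116
k=3:  x_3 = 29·1681+210·2·116 = 97469,  y_3 = 29·116+2·1681 = 6726
k=4:  x_4 = 29·97469+210·2·6726 = 5651521,  y_4 = 29·6726+2·97469 = 389992
k=5:  x_5 = 29·5651521+210·2·389992 = 327690749,  y_5 = 29·389992+2·5651521 = 22612810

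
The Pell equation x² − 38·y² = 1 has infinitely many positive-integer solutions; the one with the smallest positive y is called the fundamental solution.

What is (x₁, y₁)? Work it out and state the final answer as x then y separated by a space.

37 6

[6; 6,12] for √38; ℓ=2 ⇒ convergent index 1
i=0: a=6 ⇒ p=6, q=1
i=1: a=6 ⇒ p=37, q=6
(x₁, y₁) = (37, 6);  37² − 38·6² = 1 ✓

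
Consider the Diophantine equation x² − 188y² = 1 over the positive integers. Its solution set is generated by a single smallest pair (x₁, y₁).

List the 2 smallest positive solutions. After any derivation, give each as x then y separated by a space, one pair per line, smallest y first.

[13; 1,2,2,6,2,2,1,26] for √188; ℓ=8 ⇒ convergent index 7
i=0: a=13 ⇒ p=13, q=1
i=1: a=1 ⇒ p=14, q=1
…
i=5: a=2 ⇒ p=1330, q=97
i=6: a=2 ⇒ p=3277, q=239
i=7: a=1 ⇒ p=4607, q=336
fundamental: x₁=4607, y₁=336  (since 21224449 − 188·112896 = 1)
(4607+336√188)^2 = 42448897 + 3095904√188

4607 336
42448897 3095904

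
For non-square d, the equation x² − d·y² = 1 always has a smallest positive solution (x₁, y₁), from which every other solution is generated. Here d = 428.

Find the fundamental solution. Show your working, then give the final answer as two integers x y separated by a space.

1850887 89466

[20; 1,2,4,1,5,10,5,1,4,2,1,40] for √428; ℓ=12 ⇒ convergent index 11
step 0: (20, 1)  from 20·(1,0) + (0,1)
step 1: (21, 1)  from 1·(20,1) + (1,0)
step 2: (62, 3)  from 2·(21,1) + (20,1)
…
step 4: (331, 16)  from 1·(269,13) + (62,3)
step 5: (1924, 93)  from 5·(331,16) + (269,13)
step 6: (19571, 946)  from 10·(1924,93) + (331,16)
step 7: (99779, 4823)  from 5·(19571,946) + (1924,93)
…
step 9: (577179, 27899)  from 4·(119350,5769) + (99779,4823)
step 10: (1273708, 61567)  from 2·(577179,27899) + (119350,5769)
step 11: (1850887, 89466)  from 1·(1273708,61567) + (577179,27899)
fundamental: x₁=1850887, y₁=89466  (since 3425782686769 − 428·8004165156 = 1)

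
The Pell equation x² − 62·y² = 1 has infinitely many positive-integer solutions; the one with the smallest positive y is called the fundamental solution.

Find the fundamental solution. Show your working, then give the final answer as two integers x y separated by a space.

63 8

√62 → a₀=7, period (1,6,1,14); ℓ=4 even so k=3
k=0  a_k=7  p_k/q_k = 7/1
…
k=2  a_k=6  p_k/q_k = 55/7
k=3  a_k=1  p_k/q_k = 63/8
fundamental: x₁=63, y₁=8  (since 3969 − 62·64 = 1)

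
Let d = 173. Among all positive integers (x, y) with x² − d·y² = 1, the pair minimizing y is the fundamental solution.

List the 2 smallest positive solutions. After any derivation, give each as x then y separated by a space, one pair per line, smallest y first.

√173 → a₀=13, period (6,1,1,6,26); ℓ=5 odd so k=9
step 0: (13, 1)  from 13·(1,0) + (0,1)
…
step 3: (171, 13)  from 1·(92,7) + (79,6)
step 4: (1118, 85)  from 6·(171,13) + (92,7)
step 5: (29239, 2223)  from 26·(1118,85) + (171,13)
step 6: (176552, 13423)  from 6·(29239,2223) + (1118,85)
step 7: (205791, 15646)  from 1·(176552,13423) + (29239,2223)
step 8: (382343, 29069)  from 1·(205791,15646) + (176552,13423)
step 9: (2499849, 190060)  from 6·(382343,29069) + (205791,15646)
→ (2499849, 190060).  Check: 2499849²=6249245022801, 173·190060²=6249245022800, difference 1.
(x_2, y_2) = (2499849·2499849 + 173·190060·190060, 2499849·190060 + 190060·2499849) = (12498490045601, 950242601880)

2499849 190060
12498490045601 950242601880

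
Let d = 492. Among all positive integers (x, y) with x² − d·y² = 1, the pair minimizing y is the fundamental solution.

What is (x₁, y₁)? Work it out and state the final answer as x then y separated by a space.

d=492: √d = [22; 5,1,1,10,1,1,5,44] (ℓ=8, even), read p_7/q_7
step 0: (22, 1)  from 22·(1,0) + (0,1)
…
step 2: (133, 6)  from 1·(111,5) + (22,1)
…
step 6: (5390, 243)  from 1·(2817,127) + (2573,116)
step 7: (29767, 1342)  from 5·(5390,243) + (2817,127)
fundamental: x₁=29767, y₁=1342  (since 886074289 − 492·1800964 = 1)

29767 1342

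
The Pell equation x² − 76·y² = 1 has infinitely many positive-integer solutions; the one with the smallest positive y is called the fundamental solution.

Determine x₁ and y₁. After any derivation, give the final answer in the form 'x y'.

√76 = [8; 1,2,1,1,5,4,5,1,1,2,1,16, …], period ℓ=12 (even) → k=11
i=0: a=8 ⇒ p=8, q=1
…
i=2: a=2 ⇒ p=26, q=3
i=3: a=1 ⇒ p=35, q=4
…
i=10: a=2 ⇒ p=41488, q=4759
i=11: a=1 ⇒ p=57799, q=6630
→ (57799, 6630).  Check: 57799²=3340724401, 76·6630²=3340724400, difference 1.

57799 6630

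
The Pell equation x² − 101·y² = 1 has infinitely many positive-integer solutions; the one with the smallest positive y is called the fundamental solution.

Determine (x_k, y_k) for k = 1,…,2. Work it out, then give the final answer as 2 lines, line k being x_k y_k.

[10; 20] for √101; ℓ=1 ⇒ convergent index 1
i=0: a=10 ⇒ p=10, q=1
i=1: a=20 ⇒ p=201, q=20
→ (201, 20).  Check: 201²=40401, 101·20²=40400, difference 1.
n=2: (201,20)∘(201,20) = (201·201+101·20·20, 201·20+20·201) = (80801,8040)

201 20
80801 8040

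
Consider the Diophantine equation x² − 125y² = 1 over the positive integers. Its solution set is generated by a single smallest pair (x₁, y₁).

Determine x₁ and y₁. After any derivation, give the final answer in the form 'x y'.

930249 83204

d=125: √d = [11; 5,1,1,5,22] (ℓ=5, odd), read p_9/q_9
k=0  a_k=11  p_k/q_k = 11/1
…
k=2  a_k=1  p_k/q_k = 67/6
k=3  a_k=1  p_k/q_k = 123/11
k=4  a_k=5  p_k/q_k = 682/61
k=5  a_k=22  p_k/q_k = 15127/1353
…
k=8  a_k=1  p_k/q_k = 167761/15005
k=9  a_k=5  p_k/q_k = 930249/83204
→ (930249, 83204).  Check: 930249²=865363202001, 125·83204²=865363202000, difference 1.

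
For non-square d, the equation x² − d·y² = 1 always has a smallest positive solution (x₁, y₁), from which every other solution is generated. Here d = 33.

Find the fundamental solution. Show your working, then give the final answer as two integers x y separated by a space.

√33 = [5; 1,2,1,10, …], period ℓ=4 (even) → k=3
a_0=5:  p_0=5·1+0=5,  q_0=5·0+1=1
a_1=1:  p_1=1·5+1=6,  q_1=1·1+0=1
a_2=2:  p_2=2·6+5=17,  q_2=2·1+1=3
a_3=1:  p_3=1·17+6=23,  q_3=1·3+1=4
→ (23, 4).  Check: 23²=529, 33·4²=528, difference 1.

23 4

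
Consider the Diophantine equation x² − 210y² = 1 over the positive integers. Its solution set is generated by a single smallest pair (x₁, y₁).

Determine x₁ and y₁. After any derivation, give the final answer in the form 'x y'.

√210 → a₀=14, period (2,28); ℓ=2 even so k=1
step 0: (14, 1)  from 14·(1,0) + (0,1)
step 1: (29, 2)  from 2·(14,1) + (1,0)
→ (29, 2).  Check: 29²=841, 210·2²=840, difference 1.

29 2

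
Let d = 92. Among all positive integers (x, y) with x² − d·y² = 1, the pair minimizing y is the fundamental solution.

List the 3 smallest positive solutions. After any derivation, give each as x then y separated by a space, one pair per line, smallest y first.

√92 → a₀=9, period (1,1,2,4,2,1,1,18); ℓ=8 even so k=7
a_0=9:  p_0=9·1+0=9,  q_0=9·0+1=1
a_1=1:  p_1=1·9+1=10,  q_1=1·1+0=1
a_2=1:  p_2=1·10+9=19,  q_2=1·1+1=2
a_3=2:  p_3=2·19+10=48,  q_3=2·2+1=5
a_4=4:  p_4=4·48+19=211,  q_4=4·5+2=22
…
a_6=1:  p_6=1·470+211=681,  q_6=1·49+22=71
a_7=1:  p_7=1·681+470=1151,  q_7=1·71+49=120
(x₁, y₁) = (1151, 120);  1151² − 92·120² = 1 ✓
k=2:  x_2 = 1151·1151+92·120·120 = 2649601,  y_2 = 1151·120+120·1151 = 276240
k=3:  x_3 = 1151·2649601+92·120·276240 = 6099380351,  y_3 = 1151·276240+120·2649601 = 635904360

1151 120
2649601 276240
6099380351 635904360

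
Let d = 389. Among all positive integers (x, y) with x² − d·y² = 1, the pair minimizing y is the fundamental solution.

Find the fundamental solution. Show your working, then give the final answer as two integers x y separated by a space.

3287049 166660

√389 = [19; 1,2,1,1,1,1,2,1,38, …], period ℓ=9 (odd) → k=17
i=0: a=19 ⇒ p=19, q=1
i=1: a=1 ⇒ p=20, q=1
i=2: a=2 ⇒ p=59, q=3
i=3: a=1 ⇒ p=79, q=4
i=4: a=1 ⇒ p=138, q=7
i=5: a=1 ⇒ p=217, q=11
i=6: a=1 ⇒ p=355, q=18
i=7: a=2 ⇒ p=927, q=47
i=8: a=1 ⇒ p=1282, q=65
i=9: a=38 ⇒ p=49643, q=2517
i=10: a=1 ⇒ p=50925, q=2582
…
i=12: a=1 ⇒ p=202418, q=10263
i=13: a=1 ⇒ p=353911, q=17944
i=14: a=1 ⇒ p=556329, q=28207
i=15: a=1 ⇒ p=910240, q=46151
i=16: a=2 ⇒ p=2376809, q=120509
i=17: a=1 ⇒ p=3287049, q=166660
→ (3287049, 166660).  Check: 3287049²=10804691128401, 389·166660²=10804691128400, difference 1.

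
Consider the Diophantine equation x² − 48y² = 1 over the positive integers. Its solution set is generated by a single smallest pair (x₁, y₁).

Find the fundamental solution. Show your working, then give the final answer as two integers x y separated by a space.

7 1

√48 = [6; 1,12, …], period ℓ=2 (even) → k=1
a_0=6:  p_0=6·1+0=6,  q_0=6·0+1=1
a_1=1:  p_1=1·6+1=7,  q_1=1·1+0=1
fundamental: x₁=7, y₁=1  (since 49 − 48·1 = 1)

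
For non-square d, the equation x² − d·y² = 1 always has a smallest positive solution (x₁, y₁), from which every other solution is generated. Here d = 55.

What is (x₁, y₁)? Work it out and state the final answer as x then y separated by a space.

d=55: √d = [7; 2,2,2,14] (ℓ=4, even), read p_3/q_3
step 0: (7, 1)  from 7·(1,0) + (0,1)
step 1: (15, 2)  from 2·(7,1) + (1,0)
step 2: (37, 5)  from 2·(15,2) + (7,1)
step 3: (89, 12)  from 2·(37,5) + (15,2)
→ (89, 12).  Check: 89²=7921, 55·12²=7920, difference 1.

89 12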